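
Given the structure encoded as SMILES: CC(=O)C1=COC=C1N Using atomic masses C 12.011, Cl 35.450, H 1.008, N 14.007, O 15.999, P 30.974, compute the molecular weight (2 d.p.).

First, the molecular formula is C6H7NO2 (counting implicit H from valence).
  C: 6 × 12.011 = 72.066
  H: 7 × 1.008 = 7.056
  N: 1 × 14.007 = 14.007
  O: 2 × 15.999 = 31.998
Sum: 6×12.011 + 7×1.008 + 1×14.007 + 2×15.999 = 125.127 → 125.13 g/mol.

125.13 g/mol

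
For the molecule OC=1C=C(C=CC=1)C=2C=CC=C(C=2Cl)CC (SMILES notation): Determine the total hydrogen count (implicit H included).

13

Walk through each heavy atom and fill implicit hydrogens from standard valence (C 4, N 3, O 2, S 2, halogen 1):
  atom 1: O, bond orders sum to 1 (valence 2) → 1 H
  atom 2: C, bond orders sum to 4 (valence 4) → 0 H
  atom 3: C, bond orders sum to 3 (valence 4) → 1 H
  atom 4: C, bond orders sum to 4 (valence 4) → 0 H
  atom 5: C, bond orders sum to 3 (valence 4) → 1 H
  atom 6: C, bond orders sum to 3 (valence 4) → 1 H
  atom 7: C, bond orders sum to 3 (valence 4) → 1 H
  atom 8: C, bond orders sum to 4 (valence 4) → 0 H
  atom 9: C, bond orders sum to 3 (valence 4) → 1 H
  atom 10: C, bond orders sum to 3 (valence 4) → 1 H
  atom 11: C, bond orders sum to 3 (valence 4) → 1 H
  atom 12: C, bond orders sum to 4 (valence 4) → 0 H
  atom 13: C, bond orders sum to 4 (valence 4) → 0 H
  atom 14: Cl (halogen, monovalent) → 0 H
  atom 15: C, bond orders sum to 2 (valence 4) → 2 H
  atom 16: C, bond orders sum to 1 (valence 4) → 3 H
Total hydrogens: 13.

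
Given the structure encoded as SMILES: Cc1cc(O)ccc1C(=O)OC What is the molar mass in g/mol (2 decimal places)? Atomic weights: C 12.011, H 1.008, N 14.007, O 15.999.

166.18 g/mol

First, the molecular formula is C9H10O3 (counting implicit H from valence).
  C: 9 × 12.011 = 108.099
  H: 10 × 1.008 = 10.080
  O: 3 × 15.999 = 47.997
Sum: 9×12.011 + 10×1.008 + 3×15.999 = 166.176 → 166.18 g/mol.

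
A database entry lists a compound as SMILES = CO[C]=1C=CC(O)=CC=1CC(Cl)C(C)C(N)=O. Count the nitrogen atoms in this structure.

1

Scan the SMILES for N atoms (remember two-letter symbols like Cl and Br are single atoms).
Nitrogen count: 1.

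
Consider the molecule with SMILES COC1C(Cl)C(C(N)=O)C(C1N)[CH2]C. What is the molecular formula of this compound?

Walk through each heavy atom and fill implicit hydrogens from standard valence (C 4, N 3, O 2, S 2, halogen 1):
  atom 1: C, bond orders sum to 1 (valence 4) → 3 H
  atom 2: O, bond orders sum to 2 (valence 2) → 0 H
  atom 3: C, bond orders sum to 3 (valence 4) → 1 H
  atom 4: C, bond orders sum to 3 (valence 4) → 1 H
  atom 5: Cl (halogen, monovalent) → 0 H
  atom 6: C, bond orders sum to 3 (valence 4) → 1 H
  atom 7: C, bond orders sum to 4 (valence 4) → 0 H
  atom 8: N, bond orders sum to 1 (valence 3) → 2 H
  atom 9: O, bond orders sum to 2 (valence 2) → 0 H
  atom 10: C, bond orders sum to 3 (valence 4) → 1 H
  atom 11: C, bond orders sum to 3 (valence 4) → 1 H
  atom 12: N, bond orders sum to 1 (valence 3) → 2 H
  atom 13: C with explicit H count 2
  atom 14: C, bond orders sum to 1 (valence 4) → 3 H
Totals → C:9, H:17, Cl:1, N:2, O:2.
In Hill order: C9H17ClN2O2.

C9H17ClN2O2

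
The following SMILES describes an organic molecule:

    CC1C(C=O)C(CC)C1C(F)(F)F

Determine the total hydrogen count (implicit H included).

13

Walk through each heavy atom and fill implicit hydrogens from standard valence (C 4, N 3, O 2, S 2, halogen 1):
  atom 1: C, bond orders sum to 1 (valence 4) → 3 H
  atom 2: C, bond orders sum to 3 (valence 4) → 1 H
  atom 3: C, bond orders sum to 3 (valence 4) → 1 H
  atom 4: C, bond orders sum to 3 (valence 4) → 1 H
  atom 5: O, bond orders sum to 2 (valence 2) → 0 H
  atom 6: C, bond orders sum to 3 (valence 4) → 1 H
  atom 7: C, bond orders sum to 2 (valence 4) → 2 H
  atom 8: C, bond orders sum to 1 (valence 4) → 3 H
  atom 9: C, bond orders sum to 3 (valence 4) → 1 H
  atom 10: C, bond orders sum to 4 (valence 4) → 0 H
  atom 11: F (halogen, monovalent) → 0 H
  atom 12: F (halogen, monovalent) → 0 H
  atom 13: F (halogen, monovalent) → 0 H
Total hydrogens: 13.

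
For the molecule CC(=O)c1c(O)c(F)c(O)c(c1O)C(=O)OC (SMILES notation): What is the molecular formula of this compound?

C10H9FO6

Walk through each heavy atom and fill implicit hydrogens from standard valence (C 4, N 3, O 2, S 2, halogen 1); for lowercase aromatic atoms, an aromatic c carries 1 H when it has two neighbours and 0 H with three, and aromatic n carries 0 H:
  atom 1: C, bond orders sum to 1 (valence 4) → 3 H
  atom 2: C, bond orders sum to 4 (valence 4) → 0 H
  atom 3: O, bond orders sum to 2 (valence 2) → 0 H
  atom 4: aromatic c, 3 neighbours → 0 H
  atom 5: aromatic c, 3 neighbours → 0 H
  atom 6: O, bond orders sum to 1 (valence 2) → 1 H
  atom 7: aromatic c, 3 neighbours → 0 H
  atom 8: F (halogen, monovalent) → 0 H
  atom 9: aromatic c, 3 neighbours → 0 H
  atom 10: O, bond orders sum to 1 (valence 2) → 1 H
  atom 11: aromatic c, 3 neighbours → 0 H
  atom 12: aromatic c, 3 neighbours → 0 H
  atom 13: O, bond orders sum to 1 (valence 2) → 1 H
  atom 14: C, bond orders sum to 4 (valence 4) → 0 H
  atom 15: O, bond orders sum to 2 (valence 2) → 0 H
  atom 16: O, bond orders sum to 2 (valence 2) → 0 H
  atom 17: C, bond orders sum to 1 (valence 4) → 3 H
Totals → C:10, H:9, F:1, O:6.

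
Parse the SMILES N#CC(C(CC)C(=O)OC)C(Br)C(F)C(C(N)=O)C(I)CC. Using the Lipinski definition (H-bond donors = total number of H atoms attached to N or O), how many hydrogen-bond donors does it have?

2

Donors: find every N or O and count the H atoms it carries.
  atom 1 (N): bond orders sum to 3 → 0 H
  atom 8 (O): bond orders sum to 2 → 0 H
  atom 9 (O): bond orders sum to 2 → 0 H
  atom 17 (N): bond orders sum to 1 → 2 H
  atom 18 (O): bond orders sum to 2 → 0 H
Lipinski HBD = 2.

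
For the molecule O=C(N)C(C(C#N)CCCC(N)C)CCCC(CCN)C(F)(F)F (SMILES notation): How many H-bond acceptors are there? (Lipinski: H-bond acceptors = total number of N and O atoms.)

N atoms: 4; O atoms: 1.
Lipinski HBA = 4 + 1 = 5.

5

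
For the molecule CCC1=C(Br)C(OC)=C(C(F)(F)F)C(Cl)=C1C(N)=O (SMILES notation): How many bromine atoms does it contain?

Scan the SMILES for Br atoms (remember two-letter symbols like Cl and Br are single atoms).
Bromine count: 1.

1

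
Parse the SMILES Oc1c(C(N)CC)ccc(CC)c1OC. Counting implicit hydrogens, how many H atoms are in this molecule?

Walk through each heavy atom and fill implicit hydrogens from standard valence (C 4, N 3, O 2, S 2, halogen 1); for lowercase aromatic atoms, an aromatic c carries 1 H when it has two neighbours and 0 H with three, and aromatic n carries 0 H:
  atom 1: O, bond orders sum to 1 (valence 2) → 1 H
  atom 2: aromatic c, 3 neighbours → 0 H
  atom 3: aromatic c, 3 neighbours → 0 H
  atom 4: C, bond orders sum to 3 (valence 4) → 1 H
  atom 5: N, bond orders sum to 1 (valence 3) → 2 H
  atom 6: C, bond orders sum to 2 (valence 4) → 2 H
  atom 7: C, bond orders sum to 1 (valence 4) → 3 H
  atom 8: aromatic c, 2 neighbours → 1 H
  atom 9: aromatic c, 2 neighbours → 1 H
  atom 10: aromatic c, 3 neighbours → 0 H
  atom 11: C, bond orders sum to 2 (valence 4) → 2 H
  atom 12: C, bond orders sum to 1 (valence 4) → 3 H
  atom 13: aromatic c, 3 neighbours → 0 H
  atom 14: O, bond orders sum to 2 (valence 2) → 0 H
  atom 15: C, bond orders sum to 1 (valence 4) → 3 H
Total hydrogens: 19.

19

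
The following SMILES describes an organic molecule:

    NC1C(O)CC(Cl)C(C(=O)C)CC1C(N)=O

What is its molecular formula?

Walk through each heavy atom and fill implicit hydrogens from standard valence (C 4, N 3, O 2, S 2, halogen 1):
  atom 1: N, bond orders sum to 1 (valence 3) → 2 H
  atom 2: C, bond orders sum to 3 (valence 4) → 1 H
  atom 3: C, bond orders sum to 3 (valence 4) → 1 H
  atom 4: O, bond orders sum to 1 (valence 2) → 1 H
  atom 5: C, bond orders sum to 2 (valence 4) → 2 H
  atom 6: C, bond orders sum to 3 (valence 4) → 1 H
  atom 7: Cl (halogen, monovalent) → 0 H
  atom 8: C, bond orders sum to 3 (valence 4) → 1 H
  atom 9: C, bond orders sum to 4 (valence 4) → 0 H
  atom 10: O, bond orders sum to 2 (valence 2) → 0 H
  atom 11: C, bond orders sum to 1 (valence 4) → 3 H
  atom 12: C, bond orders sum to 2 (valence 4) → 2 H
  atom 13: C, bond orders sum to 3 (valence 4) → 1 H
  atom 14: C, bond orders sum to 4 (valence 4) → 0 H
  atom 15: N, bond orders sum to 1 (valence 3) → 2 H
  atom 16: O, bond orders sum to 2 (valence 2) → 0 H
Totals → C:10, H:17, Cl:1, N:2, O:3.
In Hill order: C10H17ClN2O3.

C10H17ClN2O3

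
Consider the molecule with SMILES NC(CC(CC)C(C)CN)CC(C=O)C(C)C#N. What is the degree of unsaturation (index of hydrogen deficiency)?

3

Degree of unsaturation = (number of rings) + (number of π bonds).
Ring closures in the SMILES: 0.
π bonds: 1 double bond (each 1 DoU), 1 triple bond (each 2 DoU) → 3 DoU from unsaturation.
Total DoU = 0 + 3 = 3.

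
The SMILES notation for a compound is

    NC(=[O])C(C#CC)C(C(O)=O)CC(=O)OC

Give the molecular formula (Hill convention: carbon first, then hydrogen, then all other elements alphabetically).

Walk through each heavy atom and fill implicit hydrogens from standard valence (C 4, N 3, O 2, S 2, halogen 1):
  atom 1: N, bond orders sum to 1 (valence 3) → 2 H
  atom 2: C, bond orders sum to 4 (valence 4) → 0 H
  atom 3: O with explicit H count 0
  atom 4: C, bond orders sum to 3 (valence 4) → 1 H
  atom 5: C, bond orders sum to 4 (valence 4) → 0 H
  atom 6: C, bond orders sum to 4 (valence 4) → 0 H
  atom 7: C, bond orders sum to 1 (valence 4) → 3 H
  atom 8: C, bond orders sum to 3 (valence 4) → 1 H
  atom 9: C, bond orders sum to 4 (valence 4) → 0 H
  atom 10: O, bond orders sum to 1 (valence 2) → 1 H
  atom 11: O, bond orders sum to 2 (valence 2) → 0 H
  atom 12: C, bond orders sum to 2 (valence 4) → 2 H
  atom 13: C, bond orders sum to 4 (valence 4) → 0 H
  atom 14: O, bond orders sum to 2 (valence 2) → 0 H
  atom 15: O, bond orders sum to 2 (valence 2) → 0 H
  atom 16: C, bond orders sum to 1 (valence 4) → 3 H
Totals → C:10, H:13, N:1, O:5.
In Hill order: C10H13NO5.

C10H13NO5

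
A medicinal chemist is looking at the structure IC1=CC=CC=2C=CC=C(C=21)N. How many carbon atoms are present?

10

Count every carbon token in the SMILES (each C, including those in ring-closure positions and inside branches).
Carbon count: 10.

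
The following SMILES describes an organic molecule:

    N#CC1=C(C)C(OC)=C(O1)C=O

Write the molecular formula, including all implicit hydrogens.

Walk through each heavy atom and fill implicit hydrogens from standard valence (C 4, N 3, O 2, S 2, halogen 1):
  atom 1: N, bond orders sum to 3 (valence 3) → 0 H
  atom 2: C, bond orders sum to 4 (valence 4) → 0 H
  atom 3: C, bond orders sum to 4 (valence 4) → 0 H
  atom 4: C, bond orders sum to 4 (valence 4) → 0 H
  atom 5: C, bond orders sum to 1 (valence 4) → 3 H
  atom 6: C, bond orders sum to 4 (valence 4) → 0 H
  atom 7: O, bond orders sum to 2 (valence 2) → 0 H
  atom 8: C, bond orders sum to 1 (valence 4) → 3 H
  atom 9: C, bond orders sum to 4 (valence 4) → 0 H
  atom 10: O, bond orders sum to 2 (valence 2) → 0 H
  atom 11: C, bond orders sum to 3 (valence 4) → 1 H
  atom 12: O, bond orders sum to 2 (valence 2) → 0 H
Totals → C:8, H:7, N:1, O:3.

C8H7NO3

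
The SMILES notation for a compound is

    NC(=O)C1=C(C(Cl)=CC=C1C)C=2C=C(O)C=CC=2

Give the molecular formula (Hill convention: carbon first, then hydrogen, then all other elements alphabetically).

Walk through each heavy atom and fill implicit hydrogens from standard valence (C 4, N 3, O 2, S 2, halogen 1):
  atom 1: N, bond orders sum to 1 (valence 3) → 2 H
  atom 2: C, bond orders sum to 4 (valence 4) → 0 H
  atom 3: O, bond orders sum to 2 (valence 2) → 0 H
  atom 4: C, bond orders sum to 4 (valence 4) → 0 H
  atom 5: C, bond orders sum to 4 (valence 4) → 0 H
  atom 6: C, bond orders sum to 4 (valence 4) → 0 H
  atom 7: Cl (halogen, monovalent) → 0 H
  atom 8: C, bond orders sum to 3 (valence 4) → 1 H
  atom 9: C, bond orders sum to 3 (valence 4) → 1 H
  atom 10: C, bond orders sum to 4 (valence 4) → 0 H
  atom 11: C, bond orders sum to 1 (valence 4) → 3 H
  atom 12: C, bond orders sum to 4 (valence 4) → 0 H
  atom 13: C, bond orders sum to 3 (valence 4) → 1 H
  atom 14: C, bond orders sum to 4 (valence 4) → 0 H
  atom 15: O, bond orders sum to 1 (valence 2) → 1 H
  atom 16: C, bond orders sum to 3 (valence 4) → 1 H
  atom 17: C, bond orders sum to 3 (valence 4) → 1 H
  atom 18: C, bond orders sum to 3 (valence 4) → 1 H
Totals → C:14, H:12, Cl:1, N:1, O:2.
In Hill order: C14H12ClNO2.

C14H12ClNO2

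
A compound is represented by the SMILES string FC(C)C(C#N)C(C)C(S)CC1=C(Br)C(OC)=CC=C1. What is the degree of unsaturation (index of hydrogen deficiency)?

6

Molecular formula: C15H19BrFNOS.
DoU = (2C + 2 + N − H − X) / 2, where X is the halogen count and O/S are ignored.
    = (2·15 + 2 + 1 − 19 − 2) / 2 = 12 / 2 = 6.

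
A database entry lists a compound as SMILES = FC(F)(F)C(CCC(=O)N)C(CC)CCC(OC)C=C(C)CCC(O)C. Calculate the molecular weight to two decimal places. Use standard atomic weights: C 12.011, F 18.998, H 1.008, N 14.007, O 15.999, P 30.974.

First, the molecular formula is C19H34F3NO3 (counting implicit H from valence).
  C: 19 × 12.011 = 228.209
  F: 3 × 18.998 = 56.994
  H: 34 × 1.008 = 34.272
  N: 1 × 14.007 = 14.007
  O: 3 × 15.999 = 47.997
Sum: 19×12.011 + 3×18.998 + 34×1.008 + 1×14.007 + 3×15.999 = 381.479 → 381.48 g/mol.

381.48 g/mol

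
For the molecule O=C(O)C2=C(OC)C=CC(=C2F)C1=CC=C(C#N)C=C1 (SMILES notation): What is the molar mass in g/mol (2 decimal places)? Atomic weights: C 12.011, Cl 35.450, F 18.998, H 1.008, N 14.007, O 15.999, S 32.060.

271.25 g/mol

First, the molecular formula is C15H10FNO3 (counting implicit H from valence).
  C: 15 × 12.011 = 180.165
  F: 1 × 18.998 = 18.998
  H: 10 × 1.008 = 10.080
  N: 1 × 14.007 = 14.007
  O: 3 × 15.999 = 47.997
Sum: 15×12.011 + 1×18.998 + 10×1.008 + 1×14.007 + 3×15.999 = 271.247 → 271.25 g/mol.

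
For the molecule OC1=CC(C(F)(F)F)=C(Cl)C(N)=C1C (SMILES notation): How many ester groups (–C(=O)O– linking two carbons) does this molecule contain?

Scan the SMILES for the ester motif — none present.
Groups that are present: 1 hydroxyl, 1 primary amine.

0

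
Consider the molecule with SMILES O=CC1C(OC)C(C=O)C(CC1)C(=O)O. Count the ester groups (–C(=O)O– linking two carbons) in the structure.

Scan the SMILES for the ester motif — none present.
Groups that are present: 2 aldehyde, 1 carboxylic acid, 1 ether.

0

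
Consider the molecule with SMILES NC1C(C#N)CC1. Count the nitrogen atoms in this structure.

Scan the SMILES for N atoms (remember two-letter symbols like Cl and Br are single atoms).
Nitrogen count: 2.

2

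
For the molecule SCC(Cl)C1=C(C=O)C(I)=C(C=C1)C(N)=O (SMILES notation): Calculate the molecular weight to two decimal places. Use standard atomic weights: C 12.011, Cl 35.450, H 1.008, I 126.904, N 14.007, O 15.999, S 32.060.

369.60 g/mol

First, the molecular formula is C10H9ClINO2S (counting implicit H from valence).
  C: 10 × 12.011 = 120.110
  Cl: 1 × 35.450 = 35.450
  H: 9 × 1.008 = 9.072
  I: 1 × 126.904 = 126.904
  N: 1 × 14.007 = 14.007
  O: 2 × 15.999 = 31.998
  S: 1 × 32.060 = 32.060
Sum: 10×12.011 + 1×35.450 + 9×1.008 + 1×126.904 + 1×14.007 + 2×15.999 + 1×32.060 = 369.601 → 369.60 g/mol.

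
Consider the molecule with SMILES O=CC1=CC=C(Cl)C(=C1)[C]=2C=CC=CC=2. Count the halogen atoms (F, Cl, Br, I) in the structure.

1

Halogen atoms appear at heavy-atom position 7 (1×Cl).
Other groups present: 1 aldehyde.
Halogen count: 1.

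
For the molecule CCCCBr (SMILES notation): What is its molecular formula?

C4H9Br

Walk through each heavy atom and fill implicit hydrogens from standard valence (C 4, N 3, O 2, S 2, halogen 1):
  atom 1: C, bond orders sum to 1 (valence 4) → 3 H
  atom 2: C, bond orders sum to 2 (valence 4) → 2 H
  atom 3: C, bond orders sum to 2 (valence 4) → 2 H
  atom 4: C, bond orders sum to 2 (valence 4) → 2 H
  atom 5: Br (halogen, monovalent) → 0 H
Totals → C:4, H:9, Br:1.
In Hill order: C4H9Br.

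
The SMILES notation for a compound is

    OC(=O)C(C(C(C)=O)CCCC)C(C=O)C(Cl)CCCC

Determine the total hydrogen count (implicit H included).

Walk through each heavy atom and fill implicit hydrogens from standard valence (C 4, N 3, O 2, S 2, halogen 1):
  atom 1: O, bond orders sum to 1 (valence 2) → 1 H
  atom 2: C, bond orders sum to 4 (valence 4) → 0 H
  atom 3: O, bond orders sum to 2 (valence 2) → 0 H
  atom 4: C, bond orders sum to 3 (valence 4) → 1 H
  atom 5: C, bond orders sum to 3 (valence 4) → 1 H
  atom 6: C, bond orders sum to 4 (valence 4) → 0 H
  atom 7: C, bond orders sum to 1 (valence 4) → 3 H
  atom 8: O, bond orders sum to 2 (valence 2) → 0 H
  atom 9: C, bond orders sum to 2 (valence 4) → 2 H
  atom 10: C, bond orders sum to 2 (valence 4) → 2 H
  atom 11: C, bond orders sum to 2 (valence 4) → 2 H
  atom 12: C, bond orders sum to 1 (valence 4) → 3 H
  atom 13: C, bond orders sum to 3 (valence 4) → 1 H
  atom 14: C, bond orders sum to 3 (valence 4) → 1 H
  atom 15: O, bond orders sum to 2 (valence 2) → 0 H
  atom 16: C, bond orders sum to 3 (valence 4) → 1 H
  atom 17: Cl (halogen, monovalent) → 0 H
  atom 18: C, bond orders sum to 2 (valence 4) → 2 H
  atom 19: C, bond orders sum to 2 (valence 4) → 2 H
  atom 20: C, bond orders sum to 2 (valence 4) → 2 H
  atom 21: C, bond orders sum to 1 (valence 4) → 3 H
Total hydrogens: 27.

27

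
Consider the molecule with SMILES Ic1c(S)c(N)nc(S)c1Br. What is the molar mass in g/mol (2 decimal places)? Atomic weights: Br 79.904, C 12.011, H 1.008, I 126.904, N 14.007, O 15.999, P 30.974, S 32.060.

First, the molecular formula is C5H4BrIN2S2 (counting implicit H from valence).
  Br: 1 × 79.904 = 79.904
  C: 5 × 12.011 = 60.055
  H: 4 × 1.008 = 4.032
  I: 1 × 126.904 = 126.904
  N: 2 × 14.007 = 28.014
  S: 2 × 32.060 = 64.120
Sum: 1×79.904 + 5×12.011 + 4×1.008 + 1×126.904 + 2×14.007 + 2×32.060 = 363.029 → 363.03 g/mol.

363.03 g/mol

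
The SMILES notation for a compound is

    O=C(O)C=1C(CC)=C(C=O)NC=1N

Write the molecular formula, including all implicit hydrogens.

C8H10N2O3

Walk through each heavy atom and fill implicit hydrogens from standard valence (C 4, N 3, O 2, S 2, halogen 1):
  atom 1: O, bond orders sum to 2 (valence 2) → 0 H
  atom 2: C, bond orders sum to 4 (valence 4) → 0 H
  atom 3: O, bond orders sum to 1 (valence 2) → 1 H
  atom 4: C, bond orders sum to 4 (valence 4) → 0 H
  atom 5: C, bond orders sum to 4 (valence 4) → 0 H
  atom 6: C, bond orders sum to 2 (valence 4) → 2 H
  atom 7: C, bond orders sum to 1 (valence 4) → 3 H
  atom 8: C, bond orders sum to 4 (valence 4) → 0 H
  atom 9: C, bond orders sum to 3 (valence 4) → 1 H
  atom 10: O, bond orders sum to 2 (valence 2) → 0 H
  atom 11: N, bond orders sum to 2 (valence 3) → 1 H
  atom 12: C, bond orders sum to 4 (valence 4) → 0 H
  atom 13: N, bond orders sum to 1 (valence 3) → 2 H
Totals → C:8, H:10, N:2, O:3.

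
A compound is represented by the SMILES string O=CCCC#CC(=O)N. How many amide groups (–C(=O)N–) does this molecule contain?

The amide motif appears at heavy-atom position 7 in the SMILES.
Other groups present: 1 aldehyde, 1 alkyne.
Amide count: 1.

1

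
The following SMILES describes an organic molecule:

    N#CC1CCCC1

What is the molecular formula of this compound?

Walk through each heavy atom and fill implicit hydrogens from standard valence (C 4, N 3, O 2, S 2, halogen 1):
  atom 1: N, bond orders sum to 3 (valence 3) → 0 H
  atom 2: C, bond orders sum to 4 (valence 4) → 0 H
  atom 3: C, bond orders sum to 3 (valence 4) → 1 H
  atom 4: C, bond orders sum to 2 (valence 4) → 2 H
  atom 5: C, bond orders sum to 2 (valence 4) → 2 H
  atom 6: C, bond orders sum to 2 (valence 4) → 2 H
  atom 7: C, bond orders sum to 2 (valence 4) → 2 H
Totals → C:6, H:9, N:1.
In Hill order: C6H9N.

C6H9N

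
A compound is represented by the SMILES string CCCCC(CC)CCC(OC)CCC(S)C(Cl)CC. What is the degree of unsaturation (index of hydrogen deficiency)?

0

Molecular formula: C17H35ClOS.
DoU = (2C + 2 + N − H − X) / 2, where X is the halogen count and O/S are ignored.
    = (2·17 + 2 + 0 − 35 − 1) / 2 = 0 / 2 = 0.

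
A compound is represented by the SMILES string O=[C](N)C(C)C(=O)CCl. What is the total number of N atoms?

Scan the SMILES for N atoms (remember two-letter symbols like Cl and Br are single atoms).
Nitrogen count: 1.

1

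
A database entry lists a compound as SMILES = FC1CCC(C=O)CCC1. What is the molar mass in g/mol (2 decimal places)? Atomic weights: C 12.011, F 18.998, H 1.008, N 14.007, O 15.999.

First, the molecular formula is C8H13FO (counting implicit H from valence).
  C: 8 × 12.011 = 96.088
  F: 1 × 18.998 = 18.998
  H: 13 × 1.008 = 13.104
  O: 1 × 15.999 = 15.999
Sum: 8×12.011 + 1×18.998 + 13×1.008 + 1×15.999 = 144.189 → 144.19 g/mol.

144.19 g/mol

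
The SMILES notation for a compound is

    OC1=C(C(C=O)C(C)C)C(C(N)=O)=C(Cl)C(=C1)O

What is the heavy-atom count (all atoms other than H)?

18

Every atom symbol written in the SMILES (organic subset) is one heavy atom; implicit H are not written.
Heavy atoms by element → C:12, Cl:1, N:1, O:4.
Total: 18.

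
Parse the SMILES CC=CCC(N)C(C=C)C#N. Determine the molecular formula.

C9H14N2

Walk through each heavy atom and fill implicit hydrogens from standard valence (C 4, N 3, O 2, S 2, halogen 1):
  atom 1: C, bond orders sum to 1 (valence 4) → 3 H
  atom 2: C, bond orders sum to 3 (valence 4) → 1 H
  atom 3: C, bond orders sum to 3 (valence 4) → 1 H
  atom 4: C, bond orders sum to 2 (valence 4) → 2 H
  atom 5: C, bond orders sum to 3 (valence 4) → 1 H
  atom 6: N, bond orders sum to 1 (valence 3) → 2 H
  atom 7: C, bond orders sum to 3 (valence 4) → 1 H
  atom 8: C, bond orders sum to 3 (valence 4) → 1 H
  atom 9: C, bond orders sum to 2 (valence 4) → 2 H
  atom 10: C, bond orders sum to 4 (valence 4) → 0 H
  atom 11: N, bond orders sum to 3 (valence 3) → 0 H
Totals → C:9, H:14, N:2.
In Hill order: C9H14N2.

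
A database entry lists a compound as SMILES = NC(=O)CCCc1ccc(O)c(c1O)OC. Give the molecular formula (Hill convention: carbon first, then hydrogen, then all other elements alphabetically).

Walk through each heavy atom and fill implicit hydrogens from standard valence (C 4, N 3, O 2, S 2, halogen 1); for lowercase aromatic atoms, an aromatic c carries 1 H when it has two neighbours and 0 H with three, and aromatic n carries 0 H:
  atom 1: N, bond orders sum to 1 (valence 3) → 2 H
  atom 2: C, bond orders sum to 4 (valence 4) → 0 H
  atom 3: O, bond orders sum to 2 (valence 2) → 0 H
  atom 4: C, bond orders sum to 2 (valence 4) → 2 H
  atom 5: C, bond orders sum to 2 (valence 4) → 2 H
  atom 6: C, bond orders sum to 2 (valence 4) → 2 H
  atom 7: aromatic c, 3 neighbours → 0 H
  atom 8: aromatic c, 2 neighbours → 1 H
  atom 9: aromatic c, 2 neighbours → 1 H
  atom 10: aromatic c, 3 neighbours → 0 H
  atom 11: O, bond orders sum to 1 (valence 2) → 1 H
  atom 12: aromatic c, 3 neighbours → 0 H
  atom 13: aromatic c, 3 neighbours → 0 H
  atom 14: O, bond orders sum to 1 (valence 2) → 1 H
  atom 15: O, bond orders sum to 2 (valence 2) → 0 H
  atom 16: C, bond orders sum to 1 (valence 4) → 3 H
Totals → C:11, H:15, N:1, O:4.

C11H15NO4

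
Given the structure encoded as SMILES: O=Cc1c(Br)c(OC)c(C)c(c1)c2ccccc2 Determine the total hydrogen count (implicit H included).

13

Walk through each heavy atom and fill implicit hydrogens from standard valence (C 4, N 3, O 2, S 2, halogen 1); for lowercase aromatic atoms, an aromatic c carries 1 H when it has two neighbours and 0 H with three, and aromatic n carries 0 H:
  atom 1: O, bond orders sum to 2 (valence 2) → 0 H
  atom 2: C, bond orders sum to 3 (valence 4) → 1 H
  atom 3: aromatic c, 3 neighbours → 0 H
  atom 4: aromatic c, 3 neighbours → 0 H
  atom 5: Br (halogen, monovalent) → 0 H
  atom 6: aromatic c, 3 neighbours → 0 H
  atom 7: O, bond orders sum to 2 (valence 2) → 0 H
  atom 8: C, bond orders sum to 1 (valence 4) → 3 H
  atom 9: aromatic c, 3 neighbours → 0 H
  atom 10: C, bond orders sum to 1 (valence 4) → 3 H
  atom 11: aromatic c, 3 neighbours → 0 H
  atom 12: aromatic c, 2 neighbours → 1 H
  atom 13: aromatic c, 3 neighbours → 0 H
  atom 14: aromatic c, 2 neighbours → 1 H
  atom 15: aromatic c, 2 neighbours → 1 H
  atom 16: aromatic c, 2 neighbours → 1 H
  atom 17: aromatic c, 2 neighbours → 1 H
  atom 18: aromatic c, 2 neighbours → 1 H
Total hydrogens: 13.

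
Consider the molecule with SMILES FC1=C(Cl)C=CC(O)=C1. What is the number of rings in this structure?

1

In SMILES, each pair of matching ring-closure digits denotes one ring-closing bond; the number of such bonds equals the number of independent rings.
Ring-closure bonds here: 1.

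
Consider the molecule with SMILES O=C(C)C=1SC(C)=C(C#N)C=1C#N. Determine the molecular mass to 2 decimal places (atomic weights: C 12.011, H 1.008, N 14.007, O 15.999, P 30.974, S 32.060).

First, the molecular formula is C9H6N2OS (counting implicit H from valence).
  C: 9 × 12.011 = 108.099
  H: 6 × 1.008 = 6.048
  N: 2 × 14.007 = 28.014
  O: 1 × 15.999 = 15.999
  S: 1 × 32.060 = 32.060
Sum: 9×12.011 + 6×1.008 + 2×14.007 + 1×15.999 + 1×32.060 = 190.220 → 190.22 g/mol.

190.22 g/mol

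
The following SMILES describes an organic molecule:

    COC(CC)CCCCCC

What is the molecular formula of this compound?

C10H22O

Walk through each heavy atom and fill implicit hydrogens from standard valence (C 4, N 3, O 2, S 2, halogen 1):
  atom 1: C, bond orders sum to 1 (valence 4) → 3 H
  atom 2: O, bond orders sum to 2 (valence 2) → 0 H
  atom 3: C, bond orders sum to 3 (valence 4) → 1 H
  atom 4: C, bond orders sum to 2 (valence 4) → 2 H
  atom 5: C, bond orders sum to 1 (valence 4) → 3 H
  atom 6: C, bond orders sum to 2 (valence 4) → 2 H
  atom 7: C, bond orders sum to 2 (valence 4) → 2 H
  atom 8: C, bond orders sum to 2 (valence 4) → 2 H
  atom 9: C, bond orders sum to 2 (valence 4) → 2 H
  atom 10: C, bond orders sum to 2 (valence 4) → 2 H
  atom 11: C, bond orders sum to 1 (valence 4) → 3 H
Totals → C:10, H:22, O:1.
In Hill order: C10H22O.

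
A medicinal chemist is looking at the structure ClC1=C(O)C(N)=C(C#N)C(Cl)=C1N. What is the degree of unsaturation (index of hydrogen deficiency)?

6

Degree of unsaturation = (number of rings) + (number of π bonds).
Ring closures in the SMILES: 1.
π bonds: 3 double bonds (each 1 DoU), 1 triple bond (each 2 DoU) → 5 DoU from unsaturation.
Total DoU = 1 + 5 = 6.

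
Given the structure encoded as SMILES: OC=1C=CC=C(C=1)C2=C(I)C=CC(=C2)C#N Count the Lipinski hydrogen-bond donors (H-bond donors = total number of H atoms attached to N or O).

Donors: find every N or O and count the H atoms it carries.
  atom 1 (O): bond orders sum to 1 → 1 H
  atom 16 (N): bond orders sum to 3 → 0 H
Lipinski HBD = 1.

1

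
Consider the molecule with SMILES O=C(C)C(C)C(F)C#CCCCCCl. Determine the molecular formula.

C11H16ClFO

Walk through each heavy atom and fill implicit hydrogens from standard valence (C 4, N 3, O 2, S 2, halogen 1):
  atom 1: O, bond orders sum to 2 (valence 2) → 0 H
  atom 2: C, bond orders sum to 4 (valence 4) → 0 H
  atom 3: C, bond orders sum to 1 (valence 4) → 3 H
  atom 4: C, bond orders sum to 3 (valence 4) → 1 H
  atom 5: C, bond orders sum to 1 (valence 4) → 3 H
  atom 6: C, bond orders sum to 3 (valence 4) → 1 H
  atom 7: F (halogen, monovalent) → 0 H
  atom 8: C, bond orders sum to 4 (valence 4) → 0 H
  atom 9: C, bond orders sum to 4 (valence 4) → 0 H
  atom 10: C, bond orders sum to 2 (valence 4) → 2 H
  atom 11: C, bond orders sum to 2 (valence 4) → 2 H
  atom 12: C, bond orders sum to 2 (valence 4) → 2 H
  atom 13: C, bond orders sum to 2 (valence 4) → 2 H
  atom 14: Cl (halogen, monovalent) → 0 H
Totals → C:11, H:16, Cl:1, F:1, O:1.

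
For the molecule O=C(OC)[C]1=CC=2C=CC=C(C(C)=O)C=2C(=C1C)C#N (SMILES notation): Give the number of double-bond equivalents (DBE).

Degree of unsaturation = (number of rings) + (number of π bonds).
Ring closures in the SMILES: 2.
π bonds: 7 double bonds (each 1 DoU), 1 triple bond (each 2 DoU) → 9 DoU from unsaturation.
Total DoU = 2 + 9 = 11.

11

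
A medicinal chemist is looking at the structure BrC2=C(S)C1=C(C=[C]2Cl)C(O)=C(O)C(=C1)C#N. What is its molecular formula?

Walk through each heavy atom and fill implicit hydrogens from standard valence (C 4, N 3, O 2, S 2, halogen 1):
  atom 1: Br (halogen, monovalent) → 0 H
  atom 2: C, bond orders sum to 4 (valence 4) → 0 H
  atom 3: C, bond orders sum to 4 (valence 4) → 0 H
  atom 4: S, bond orders sum to 1 (valence 2) → 1 H
  atom 5: C, bond orders sum to 4 (valence 4) → 0 H
  atom 6: C, bond orders sum to 4 (valence 4) → 0 H
  atom 7: C, bond orders sum to 3 (valence 4) → 1 H
  atom 8: C with explicit H count 0
  atom 9: Cl (halogen, monovalent) → 0 H
  atom 10: C, bond orders sum to 4 (valence 4) → 0 H
  atom 11: O, bond orders sum to 1 (valence 2) → 1 H
  atom 12: C, bond orders sum to 4 (valence 4) → 0 H
  atom 13: O, bond orders sum to 1 (valence 2) → 1 H
  atom 14: C, bond orders sum to 4 (valence 4) → 0 H
  atom 15: C, bond orders sum to 3 (valence 4) → 1 H
  atom 16: C, bond orders sum to 4 (valence 4) → 0 H
  atom 17: N, bond orders sum to 3 (valence 3) → 0 H
Totals → C:11, H:5, Br:1, Cl:1, N:1, O:2, S:1.

C11H5BrClNO2S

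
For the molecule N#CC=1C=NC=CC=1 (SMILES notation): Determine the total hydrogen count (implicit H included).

4

Walk through each heavy atom and fill implicit hydrogens from standard valence (C 4, N 3, O 2, S 2, halogen 1):
  atom 1: N, bond orders sum to 3 (valence 3) → 0 H
  atom 2: C, bond orders sum to 4 (valence 4) → 0 H
  atom 3: C, bond orders sum to 4 (valence 4) → 0 H
  atom 4: C, bond orders sum to 3 (valence 4) → 1 H
  atom 5: N, bond orders sum to 3 (valence 3) → 0 H
  atom 6: C, bond orders sum to 3 (valence 4) → 1 H
  atom 7: C, bond orders sum to 3 (valence 4) → 1 H
  atom 8: C, bond orders sum to 3 (valence 4) → 1 H
Total hydrogens: 4.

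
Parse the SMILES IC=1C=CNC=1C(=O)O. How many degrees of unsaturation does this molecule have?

4

Molecular formula: C5H4INO2.
DoU = (2C + 2 + N − H − X) / 2, where X is the halogen count and O/S are ignored.
    = (2·5 + 2 + 1 − 4 − 1) / 2 = 8 / 2 = 4.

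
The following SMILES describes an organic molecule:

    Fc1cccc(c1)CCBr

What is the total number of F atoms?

Scan the SMILES for F atoms (remember two-letter symbols like Cl and Br are single atoms).
Fluorine count: 1.

1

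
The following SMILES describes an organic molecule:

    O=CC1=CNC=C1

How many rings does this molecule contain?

In SMILES, each pair of matching ring-closure digits denotes one ring-closing bond; the number of such bonds equals the number of independent rings.
Ring-closure bonds here: 1.

1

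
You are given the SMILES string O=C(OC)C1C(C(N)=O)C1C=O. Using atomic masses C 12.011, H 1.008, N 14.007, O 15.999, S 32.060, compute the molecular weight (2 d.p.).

First, the molecular formula is C7H9NO4 (counting implicit H from valence).
  C: 7 × 12.011 = 84.077
  H: 9 × 1.008 = 9.072
  N: 1 × 14.007 = 14.007
  O: 4 × 15.999 = 63.996
Sum: 7×12.011 + 9×1.008 + 1×14.007 + 4×15.999 = 171.152 → 171.15 g/mol.

171.15 g/mol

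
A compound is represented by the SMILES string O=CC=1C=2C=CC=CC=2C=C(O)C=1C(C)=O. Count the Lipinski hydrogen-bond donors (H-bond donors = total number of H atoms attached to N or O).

1

Donors: find every N or O and count the H atoms it carries.
  atom 1 (O): bond orders sum to 2 → 0 H
  atom 12 (O): bond orders sum to 1 → 1 H
  atom 16 (O): bond orders sum to 2 → 0 H
Lipinski HBD = 1.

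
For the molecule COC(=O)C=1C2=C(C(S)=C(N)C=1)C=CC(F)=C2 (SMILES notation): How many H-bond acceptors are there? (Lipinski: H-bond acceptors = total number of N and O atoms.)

N atoms: 1; O atoms: 2.
Lipinski HBA = 1 + 2 = 3.

3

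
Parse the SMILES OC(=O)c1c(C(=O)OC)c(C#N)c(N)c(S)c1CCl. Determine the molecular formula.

Walk through each heavy atom and fill implicit hydrogens from standard valence (C 4, N 3, O 2, S 2, halogen 1); for lowercase aromatic atoms, an aromatic c carries 1 H when it has two neighbours and 0 H with three, and aromatic n carries 0 H:
  atom 1: O, bond orders sum to 1 (valence 2) → 1 H
  atom 2: C, bond orders sum to 4 (valence 4) → 0 H
  atom 3: O, bond orders sum to 2 (valence 2) → 0 H
  atom 4: aromatic c, 3 neighbours → 0 H
  atom 5: aromatic c, 3 neighbours → 0 H
  atom 6: C, bond orders sum to 4 (valence 4) → 0 H
  atom 7: O, bond orders sum to 2 (valence 2) → 0 H
  atom 8: O, bond orders sum to 2 (valence 2) → 0 H
  atom 9: C, bond orders sum to 1 (valence 4) → 3 H
  atom 10: aromatic c, 3 neighbours → 0 H
  atom 11: C, bond orders sum to 4 (valence 4) → 0 H
  atom 12: N, bond orders sum to 3 (valence 3) → 0 H
  atom 13: aromatic c, 3 neighbours → 0 H
  atom 14: N, bond orders sum to 1 (valence 3) → 2 H
  atom 15: aromatic c, 3 neighbours → 0 H
  atom 16: S, bond orders sum to 1 (valence 2) → 1 H
  atom 17: aromatic c, 3 neighbours → 0 H
  atom 18: C, bond orders sum to 2 (valence 4) → 2 H
  atom 19: Cl (halogen, monovalent) → 0 H
Totals → C:11, H:9, Cl:1, N:2, O:4, S:1.

C11H9ClN2O4S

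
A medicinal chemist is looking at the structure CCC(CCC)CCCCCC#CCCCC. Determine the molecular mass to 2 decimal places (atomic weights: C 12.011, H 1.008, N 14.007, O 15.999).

236.44 g/mol

First, the molecular formula is C17H32 (counting implicit H from valence).
  C: 17 × 12.011 = 204.187
  H: 32 × 1.008 = 32.256
Sum: 17×12.011 + 32×1.008 = 236.443 → 236.44 g/mol.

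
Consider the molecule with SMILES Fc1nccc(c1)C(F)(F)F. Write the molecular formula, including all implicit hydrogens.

C6H3F4N

Walk through each heavy atom and fill implicit hydrogens from standard valence (C 4, N 3, O 2, S 2, halogen 1); for lowercase aromatic atoms, an aromatic c carries 1 H when it has two neighbours and 0 H with three, and aromatic n carries 0 H:
  atom 1: F (halogen, monovalent) → 0 H
  atom 2: aromatic c, 3 neighbours → 0 H
  atom 3: aromatic n, 2 neighbours → 0 H
  atom 4: aromatic c, 2 neighbours → 1 H
  atom 5: aromatic c, 2 neighbours → 1 H
  atom 6: aromatic c, 3 neighbours → 0 H
  atom 7: aromatic c, 2 neighbours → 1 H
  atom 8: C, bond orders sum to 4 (valence 4) → 0 H
  atom 9: F (halogen, monovalent) → 0 H
  atom 10: F (halogen, monovalent) → 0 H
  atom 11: F (halogen, monovalent) → 0 H
Totals → C:6, H:3, F:4, N:1.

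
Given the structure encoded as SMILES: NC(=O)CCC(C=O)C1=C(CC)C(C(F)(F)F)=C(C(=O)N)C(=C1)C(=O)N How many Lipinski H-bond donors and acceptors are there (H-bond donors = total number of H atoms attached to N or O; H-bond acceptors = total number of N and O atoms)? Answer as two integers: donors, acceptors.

Donors: find every N or O and count the H atoms it carries.
  atom 1 (N): bond orders sum to 1 → 2 H
  atom 3 (O): bond orders sum to 2 → 0 H
  atom 8 (O): bond orders sum to 2 → 0 H
  atom 20 (O): bond orders sum to 2 → 0 H
  atom 21 (N): bond orders sum to 1 → 2 H
  atom 25 (O): bond orders sum to 2 → 0 H
  atom 26 (N): bond orders sum to 1 → 2 H
Lipinski HBD = 6.
Acceptors: N atoms = 3, O atoms = 4 → HBA = 7.

6, 7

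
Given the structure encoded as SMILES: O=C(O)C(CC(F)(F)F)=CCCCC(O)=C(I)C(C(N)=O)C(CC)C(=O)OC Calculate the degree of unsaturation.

Molecular formula: C17H23F3INO6.
DoU = (2C + 2 + N − H − X) / 2, where X is the halogen count and O/S are ignored.
    = (2·17 + 2 + 1 − 23 − 4) / 2 = 10 / 2 = 5.

5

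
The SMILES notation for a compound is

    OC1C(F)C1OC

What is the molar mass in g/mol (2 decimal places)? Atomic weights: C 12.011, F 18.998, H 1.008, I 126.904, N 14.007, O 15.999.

106.10 g/mol

First, the molecular formula is C4H7FO2 (counting implicit H from valence).
  C: 4 × 12.011 = 48.044
  F: 1 × 18.998 = 18.998
  H: 7 × 1.008 = 7.056
  O: 2 × 15.999 = 31.998
Sum: 4×12.011 + 1×18.998 + 7×1.008 + 2×15.999 = 106.096 → 106.10 g/mol.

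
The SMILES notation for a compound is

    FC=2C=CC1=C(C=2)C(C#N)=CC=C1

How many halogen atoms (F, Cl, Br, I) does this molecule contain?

1

Halogen atoms appear at heavy-atom position 1 (1×F).
Other groups present: 1 nitrile.
Halogen count: 1.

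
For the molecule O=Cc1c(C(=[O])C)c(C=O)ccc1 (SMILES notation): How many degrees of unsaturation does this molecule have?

Molecular formula: C10H8O3.
DoU = (2C + 2 + N − H − X) / 2, where X is the halogen count and O/S are ignored.
    = (2·10 + 2 + 0 − 8 − 0) / 2 = 14 / 2 = 7.

7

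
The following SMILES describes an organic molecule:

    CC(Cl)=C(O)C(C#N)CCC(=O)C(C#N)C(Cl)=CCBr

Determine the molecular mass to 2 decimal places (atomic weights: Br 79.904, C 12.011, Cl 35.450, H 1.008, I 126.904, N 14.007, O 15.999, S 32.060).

380.06 g/mol

First, the molecular formula is C13H13BrCl2N2O2 (counting implicit H from valence).
  Br: 1 × 79.904 = 79.904
  C: 13 × 12.011 = 156.143
  Cl: 2 × 35.450 = 70.900
  H: 13 × 1.008 = 13.104
  N: 2 × 14.007 = 28.014
  O: 2 × 15.999 = 31.998
Sum: 1×79.904 + 13×12.011 + 2×35.450 + 13×1.008 + 2×14.007 + 2×15.999 = 380.063 → 380.06 g/mol.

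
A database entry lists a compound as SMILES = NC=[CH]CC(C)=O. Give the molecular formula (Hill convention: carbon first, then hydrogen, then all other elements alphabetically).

Walk through each heavy atom and fill implicit hydrogens from standard valence (C 4, N 3, O 2, S 2, halogen 1):
  atom 1: N, bond orders sum to 1 (valence 3) → 2 H
  atom 2: C, bond orders sum to 3 (valence 4) → 1 H
  atom 3: C with explicit H count 1
  atom 4: C, bond orders sum to 2 (valence 4) → 2 H
  atom 5: C, bond orders sum to 4 (valence 4) → 0 H
  atom 6: C, bond orders sum to 1 (valence 4) → 3 H
  atom 7: O, bond orders sum to 2 (valence 2) → 0 H
Totals → C:5, H:9, N:1, O:1.

C5H9NO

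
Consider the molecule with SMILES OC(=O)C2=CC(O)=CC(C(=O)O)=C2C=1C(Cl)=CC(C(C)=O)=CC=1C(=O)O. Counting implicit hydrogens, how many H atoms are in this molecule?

11

Walk through each heavy atom and fill implicit hydrogens from standard valence (C 4, N 3, O 2, S 2, halogen 1):
  atom 1: O, bond orders sum to 1 (valence 2) → 1 H
  atom 2: C, bond orders sum to 4 (valence 4) → 0 H
  atom 3: O, bond orders sum to 2 (valence 2) → 0 H
  atom 4: C, bond orders sum to 4 (valence 4) → 0 H
  atom 5: C, bond orders sum to 3 (valence 4) → 1 H
  atom 6: C, bond orders sum to 4 (valence 4) → 0 H
  atom 7: O, bond orders sum to 1 (valence 2) → 1 H
  atom 8: C, bond orders sum to 3 (valence 4) → 1 H
  atom 9: C, bond orders sum to 4 (valence 4) → 0 H
  atom 10: C, bond orders sum to 4 (valence 4) → 0 H
  atom 11: O, bond orders sum to 2 (valence 2) → 0 H
  atom 12: O, bond orders sum to 1 (valence 2) → 1 H
  atom 13: C, bond orders sum to 4 (valence 4) → 0 H
  atom 14: C, bond orders sum to 4 (valence 4) → 0 H
  atom 15: C, bond orders sum to 4 (valence 4) → 0 H
  atom 16: Cl (halogen, monovalent) → 0 H
  atom 17: C, bond orders sum to 3 (valence 4) → 1 H
  atom 18: C, bond orders sum to 4 (valence 4) → 0 H
  atom 19: C, bond orders sum to 4 (valence 4) → 0 H
  atom 20: C, bond orders sum to 1 (valence 4) → 3 H
  atom 21: O, bond orders sum to 2 (valence 2) → 0 H
  atom 22: C, bond orders sum to 3 (valence 4) → 1 H
  atom 23: C, bond orders sum to 4 (valence 4) → 0 H
  atom 24: C, bond orders sum to 4 (valence 4) → 0 H
  atom 25: O, bond orders sum to 2 (valence 2) → 0 H
  atom 26: O, bond orders sum to 1 (valence 2) → 1 H
Total hydrogens: 11.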